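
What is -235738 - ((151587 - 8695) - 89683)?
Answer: -288947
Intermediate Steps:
-235738 - ((151587 - 8695) - 89683) = -235738 - (142892 - 89683) = -235738 - 1*53209 = -235738 - 53209 = -288947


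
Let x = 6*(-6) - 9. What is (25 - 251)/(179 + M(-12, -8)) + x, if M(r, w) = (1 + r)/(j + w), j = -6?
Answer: -116429/2517 ≈ -46.257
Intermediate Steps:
M(r, w) = (1 + r)/(-6 + w)
x = -45 (x = -36 - 9 = -45)
(25 - 251)/(179 + M(-12, -8)) + x = (25 - 251)/(179 + (1 - 12)/(-6 - 8)) - 45 = -226/(179 - 11/(-14)) - 45 = -226/(179 - 1/14*(-11)) - 45 = -226/(179 + 11/14) - 45 = -226/2517/14 - 45 = -226*14/2517 - 45 = -3164/2517 - 45 = -116429/2517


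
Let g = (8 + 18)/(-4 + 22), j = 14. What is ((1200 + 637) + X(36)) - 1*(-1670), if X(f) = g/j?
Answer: 441895/126 ≈ 3507.1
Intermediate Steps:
g = 13/9 (g = 26/18 = 26*(1/18) = 13/9 ≈ 1.4444)
X(f) = 13/126 (X(f) = (13/9)/14 = (13/9)*(1/14) = 13/126)
((1200 + 637) + X(36)) - 1*(-1670) = ((1200 + 637) + 13/126) - 1*(-1670) = (1837 + 13/126) + 1670 = 231475/126 + 1670 = 441895/126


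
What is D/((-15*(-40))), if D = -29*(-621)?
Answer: 6003/200 ≈ 30.015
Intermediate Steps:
D = 18009
D/((-15*(-40))) = 18009/((-15*(-40))) = 18009/600 = 18009*(1/600) = 6003/200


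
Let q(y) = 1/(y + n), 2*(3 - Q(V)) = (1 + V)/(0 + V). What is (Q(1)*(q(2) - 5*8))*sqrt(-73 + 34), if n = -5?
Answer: -242*I*sqrt(39)/3 ≈ -503.76*I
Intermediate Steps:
Q(V) = 3 - (1 + V)/(2*V) (Q(V) = 3 - (1 + V)/(2*(0 + V)) = 3 - (1 + V)/(2*V))
q(y) = 1/(-5 + y) (q(y) = 1/(y - 5) = 1/(-5 + y))
(Q(1)*(q(2) - 5*8))*sqrt(-73 + 34) = (((1/2)*(-1 + 5*1)/1)*(1/(-5 + 2) - 5*8))*sqrt(-73 + 34) = (((1/2)*1*(-1 + 5))*(1/(-3) - 40))*sqrt(-39) = (((1/2)*1*4)*(-1/3 - 40))*(I*sqrt(39)) = (2*(-121/3))*(I*sqrt(39)) = -242*I*sqrt(39)/3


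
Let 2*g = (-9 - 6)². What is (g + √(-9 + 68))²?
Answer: 50861/4 + 225*√59 ≈ 14444.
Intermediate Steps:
g = 225/2 (g = (-9 - 6)²/2 = (½)*(-15)² = (½)*225 = 225/2 ≈ 112.50)
(g + √(-9 + 68))² = (225/2 + √(-9 + 68))² = (225/2 + √59)²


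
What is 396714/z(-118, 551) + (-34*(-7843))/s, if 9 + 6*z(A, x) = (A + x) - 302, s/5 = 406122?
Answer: 1208365256501/61933605 ≈ 19511.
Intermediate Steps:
s = 2030610 (s = 5*406122 = 2030610)
z(A, x) = -311/6 + A/6 + x/6 (z(A, x) = -3/2 + ((A + x) - 302)/6 = -3/2 + (-302 + A + x)/6 = -3/2 + (-151/3 + A/6 + x/6) = -311/6 + A/6 + x/6)
396714/z(-118, 551) + (-34*(-7843))/s = 396714/(-311/6 + (⅙)*(-118) + (⅙)*551) - 34*(-7843)/2030610 = 396714/(-311/6 - 59/3 + 551/6) + 266662*(1/2030610) = 396714/(61/3) + 133331/1015305 = 396714*(3/61) + 133331/1015305 = 1190142/61 + 133331/1015305 = 1208365256501/61933605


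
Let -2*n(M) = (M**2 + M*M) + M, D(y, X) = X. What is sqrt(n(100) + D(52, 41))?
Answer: I*sqrt(10009) ≈ 100.05*I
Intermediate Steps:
n(M) = -M**2 - M/2 (n(M) = -((M**2 + M*M) + M)/2 = -((M**2 + M**2) + M)/2 = -(2*M**2 + M)/2 = -(M + 2*M**2)/2 = -M**2 - M/2)
sqrt(n(100) + D(52, 41)) = sqrt(-1*100*(1/2 + 100) + 41) = sqrt(-1*100*201/2 + 41) = sqrt(-10050 + 41) = sqrt(-10009) = I*sqrt(10009)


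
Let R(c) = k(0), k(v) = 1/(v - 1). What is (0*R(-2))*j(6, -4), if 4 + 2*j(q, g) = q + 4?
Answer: 0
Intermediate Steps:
j(q, g) = q/2 (j(q, g) = -2 + (q + 4)/2 = -2 + (4 + q)/2 = -2 + (2 + q/2) = q/2)
k(v) = 1/(-1 + v)
R(c) = -1 (R(c) = 1/(-1 + 0) = 1/(-1) = -1)
(0*R(-2))*j(6, -4) = (0*(-1))*((½)*6) = 0*3 = 0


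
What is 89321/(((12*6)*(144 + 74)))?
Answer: 89321/15696 ≈ 5.6907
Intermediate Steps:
89321/(((12*6)*(144 + 74))) = 89321/((72*218)) = 89321/15696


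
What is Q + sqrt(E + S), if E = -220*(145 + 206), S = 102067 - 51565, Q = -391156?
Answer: -391156 + I*sqrt(26718) ≈ -3.9116e+5 + 163.46*I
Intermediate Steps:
S = 50502
E = -77220 (E = -220*351 = -77220)
Q + sqrt(E + S) = -391156 + sqrt(-77220 + 50502) = -391156 + sqrt(-26718) = -391156 + I*sqrt(26718)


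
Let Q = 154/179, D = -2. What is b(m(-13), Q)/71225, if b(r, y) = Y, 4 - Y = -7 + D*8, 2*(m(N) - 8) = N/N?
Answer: 27/71225 ≈ 0.00037908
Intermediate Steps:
m(N) = 17/2 (m(N) = 8 + (N/N)/2 = 8 + (½)*1 = 8 + ½ = 17/2)
Q = 154/179 (Q = 154*(1/179) = 154/179 ≈ 0.86034)
Y = 27 (Y = 4 - (-7 - 2*8) = 4 - (-7 - 16) = 4 - 1*(-23) = 4 + 23 = 27)
b(r, y) = 27
b(m(-13), Q)/71225 = 27/71225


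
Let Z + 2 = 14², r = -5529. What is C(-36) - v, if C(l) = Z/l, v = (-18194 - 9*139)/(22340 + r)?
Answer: -1280657/302598 ≈ -4.2322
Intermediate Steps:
Z = 194 (Z = -2 + 14² = -2 + 196 = 194)
v = -19445/16811 (v = (-18194 - 9*139)/(22340 - 5529) = (-18194 - 1251)/16811 = -19445*1/16811 = -19445/16811 ≈ -1.1567)
C(l) = 194/l
C(-36) - v = 194/(-36) - 1*(-19445/16811) = 194*(-1/36) + 19445/16811 = -97/18 + 19445/16811 = -1280657/302598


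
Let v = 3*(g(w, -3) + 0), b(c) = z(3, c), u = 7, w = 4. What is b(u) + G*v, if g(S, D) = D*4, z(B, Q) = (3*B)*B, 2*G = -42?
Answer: 783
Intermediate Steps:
G = -21 (G = (1/2)*(-42) = -21)
z(B, Q) = 3*B**2
b(c) = 27 (b(c) = 3*3**2 = 3*9 = 27)
g(S, D) = 4*D
v = -36 (v = 3*(4*(-3) + 0) = 3*(-12 + 0) = 3*(-12) = -36)
b(u) + G*v = 27 - 21*(-36) = 27 + 756 = 783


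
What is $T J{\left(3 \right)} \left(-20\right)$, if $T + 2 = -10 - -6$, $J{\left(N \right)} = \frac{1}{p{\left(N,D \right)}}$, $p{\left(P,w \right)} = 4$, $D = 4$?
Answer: $30$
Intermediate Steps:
$J{\left(N \right)} = \frac{1}{4}$
$T = -6$ ($T = -2 - 4 = -6$)
$T J{\left(3 \right)} \left(-20\right) = \left(-6\right) \frac{1}{4} \left(-20\right) = \left(- \frac{3}{2}\right) \left(-20\right) = 30$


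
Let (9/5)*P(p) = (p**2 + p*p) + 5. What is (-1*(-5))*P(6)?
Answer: 1925/9 ≈ 213.89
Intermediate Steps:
P(p) = 25/9 + 10*p**2/9 (P(p) = 5*((p**2 + p*p) + 5)/9 = 5*((p**2 + p**2) + 5)/9 = 5*(2*p**2 + 5)/9 = 5*(5 + 2*p**2)/9 = 25/9 + 10*p**2/9)
(-1*(-5))*P(6) = (-1*(-5))*(25/9 + (10/9)*6**2) = 5*(25/9 + (10/9)*36) = 5*(25/9 + 40) = 5*(385/9) = 1925/9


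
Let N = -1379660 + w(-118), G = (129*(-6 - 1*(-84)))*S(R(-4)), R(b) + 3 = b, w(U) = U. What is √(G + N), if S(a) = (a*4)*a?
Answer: √592374 ≈ 769.66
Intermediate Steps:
R(b) = -3 + b
S(a) = 4*a² (S(a) = (4*a)*a = 4*a²)
G = 1972152 (G = (129*(-6 - 1*(-84)))*(4*(-3 - 4)²) = (129*(-6 + 84))*(4*(-7)²) = (129*78)*(4*49) = 10062*196 = 1972152)
N = -1379778 (N = -1379660 - 118 = -1379778)
√(G + N) = √(1972152 - 1379778) = √592374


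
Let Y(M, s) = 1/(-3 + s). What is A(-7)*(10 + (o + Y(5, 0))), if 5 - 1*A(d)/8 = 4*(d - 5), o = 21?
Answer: 39008/3 ≈ 13003.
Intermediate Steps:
A(d) = 200 - 32*d (A(d) = 40 - 32*(d - 5) = 40 - 32*(-5 + d) = 40 - 8*(-20 + 4*d) = 40 + (160 - 32*d) = 200 - 32*d)
A(-7)*(10 + (o + Y(5, 0))) = (200 - 32*(-7))*(10 + (21 + 1/(-3 + 0))) = (200 + 224)*(10 + (21 + 1/(-3))) = 424*(10 + (21 - ⅓)) = 424*(10 + 62/3) = 424*(92/3) = 39008/3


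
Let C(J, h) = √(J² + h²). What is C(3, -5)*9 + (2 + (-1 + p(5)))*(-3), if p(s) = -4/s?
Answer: -⅗ + 9*√34 ≈ 51.879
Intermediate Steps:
C(3, -5)*9 + (2 + (-1 + p(5)))*(-3) = √(3² + (-5)²)*9 + (2 + (-1 - 4/5))*(-3) = √(9 + 25)*9 + (2 + (-1 - 4*⅕))*(-3) = √34*9 + (2 + (-1 - ⅘))*(-3) = 9*√34 + (2 - 9/5)*(-3) = 9*√34 + (⅕)*(-3) = 9*√34 - ⅗ = -⅗ + 9*√34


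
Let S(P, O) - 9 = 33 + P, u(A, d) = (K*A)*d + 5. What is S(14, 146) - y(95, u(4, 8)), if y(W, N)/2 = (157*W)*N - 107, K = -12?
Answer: 11305840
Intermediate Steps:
u(A, d) = 5 - 12*A*d (u(A, d) = (-12*A)*d + 5 = -12*A*d + 5 = 5 - 12*A*d)
S(P, O) = 42 + P (S(P, O) = 9 + (33 + P) = 42 + P)
y(W, N) = -214 + 314*N*W (y(W, N) = 2*((157*W)*N - 107) = 2*(157*N*W - 107) = 2*(-107 + 157*N*W) = -214 + 314*N*W)
S(14, 146) - y(95, u(4, 8)) = (42 + 14) - (-214 + 314*(5 - 12*4*8)*95) = 56 - (-214 + 314*(5 - 384)*95) = 56 - (-214 + 314*(-379)*95) = 56 - (-214 - 11305570) = 56 - 1*(-11305784) = 56 + 11305784 = 11305840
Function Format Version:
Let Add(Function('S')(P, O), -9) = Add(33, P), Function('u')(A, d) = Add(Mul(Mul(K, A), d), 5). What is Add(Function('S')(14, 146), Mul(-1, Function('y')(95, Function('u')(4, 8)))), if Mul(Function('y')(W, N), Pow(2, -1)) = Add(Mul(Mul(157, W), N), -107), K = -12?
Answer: 11305840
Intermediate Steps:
Function('u')(A, d) = Add(5, Mul(-12, A, d)) (Function('u')(A, d) = Add(Mul(Mul(-12, A), d), 5) = Add(Mul(-12, A, d), 5) = Add(5, Mul(-12, A, d)))
Function('S')(P, O) = Add(42, P) (Function('S')(P, O) = Add(9, Add(33, P)) = Add(42, P))
Function('y')(W, N) = Add(-214, Mul(314, N, W)) (Function('y')(W, N) = Mul(2, Add(Mul(Mul(157, W), N), -107)) = Mul(2, Add(Mul(157, N, W), -107)) = Mul(2, Add(-107, Mul(157, N, W))) = Add(-214, Mul(314, N, W)))
Add(Function('S')(14, 146), Mul(-1, Function('y')(95, Function('u')(4, 8)))) = Add(Add(42, 14), Mul(-1, Add(-214, Mul(314, Add(5, Mul(-12, 4, 8)), 95)))) = Add(56, Mul(-1, Add(-214, Mul(314, Add(5, -384), 95)))) = Add(56, Mul(-1, Add(-214, Mul(314, -379, 95)))) = Add(56, Mul(-1, Add(-214, -11305570))) = Add(56, Mul(-1, -11305784)) = Add(56, 11305784) = 11305840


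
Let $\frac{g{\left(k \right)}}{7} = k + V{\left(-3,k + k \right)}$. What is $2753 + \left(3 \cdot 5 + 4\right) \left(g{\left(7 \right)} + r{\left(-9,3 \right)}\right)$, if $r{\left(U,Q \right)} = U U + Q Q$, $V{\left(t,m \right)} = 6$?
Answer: $6192$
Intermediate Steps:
$g{\left(k \right)} = 42 + 7 k$ ($g{\left(k \right)} = 7 \left(k + 6\right) = 7 \left(6 + k\right) = 42 + 7 k$)
$r{\left(U,Q \right)} = Q^{2} + U^{2}$ ($r{\left(U,Q \right)} = U^{2} + Q^{2} = Q^{2} + U^{2}$)
$2753 + \left(3 \cdot 5 + 4\right) \left(g{\left(7 \right)} + r{\left(-9,3 \right)}\right) = 2753 + \left(3 \cdot 5 + 4\right) \left(\left(42 + 7 \cdot 7\right) + \left(3^{2} + \left(-9\right)^{2}\right)\right) = 2753 + \left(15 + 4\right) \left(\left(42 + 49\right) + \left(9 + 81\right)\right) = 2753 + 19 \left(91 + 90\right) = 2753 + 19 \cdot 181 = 2753 + 3439 = 6192$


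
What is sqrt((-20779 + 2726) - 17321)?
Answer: I*sqrt(35374) ≈ 188.08*I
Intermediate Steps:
sqrt((-20779 + 2726) - 17321) = sqrt(-18053 - 17321) = sqrt(-35374) = I*sqrt(35374)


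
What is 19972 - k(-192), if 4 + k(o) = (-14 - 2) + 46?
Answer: 19946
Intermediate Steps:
k(o) = 26 (k(o) = -4 + ((-14 - 2) + 46) = -4 + (-16 + 46) = -4 + 30 = 26)
19972 - k(-192) = 19972 - 1*26 = 19972 - 26 = 19946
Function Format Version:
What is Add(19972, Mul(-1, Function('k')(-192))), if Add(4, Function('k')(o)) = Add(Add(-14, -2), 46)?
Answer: 19946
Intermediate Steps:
Function('k')(o) = 26 (Function('k')(o) = Add(-4, Add(Add(-14, -2), 46)) = Add(-4, Add(-16, 46)) = Add(-4, 30) = 26)
Add(19972, Mul(-1, Function('k')(-192))) = Add(19972, Mul(-1, 26)) = Add(19972, -26) = 19946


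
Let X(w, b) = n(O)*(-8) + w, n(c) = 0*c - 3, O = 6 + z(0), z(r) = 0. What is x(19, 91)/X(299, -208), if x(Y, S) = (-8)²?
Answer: 64/323 ≈ 0.19814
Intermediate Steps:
O = 6 (O = 6 + 0 = 6)
n(c) = -3 (n(c) = 0 - 3 = -3)
X(w, b) = 24 + w (X(w, b) = -3*(-8) + w = 24 + w)
x(Y, S) = 64
x(19, 91)/X(299, -208) = 64/(24 + 299) = 64/323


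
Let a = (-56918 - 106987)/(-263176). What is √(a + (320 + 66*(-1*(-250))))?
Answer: 5*√11650233651986/131588 ≈ 129.69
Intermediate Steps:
a = 163905/263176 (a = -163905*(-1/263176) = 163905/263176 ≈ 0.62280)
√(a + (320 + 66*(-1*(-250)))) = √(163905/263176 + (320 + 66*(-1*(-250)))) = √(163905/263176 + (320 + 66*250)) = √(163905/263176 + (320 + 16500)) = √(163905/263176 + 16820) = √(4426784225/263176) = 5*√11650233651986/131588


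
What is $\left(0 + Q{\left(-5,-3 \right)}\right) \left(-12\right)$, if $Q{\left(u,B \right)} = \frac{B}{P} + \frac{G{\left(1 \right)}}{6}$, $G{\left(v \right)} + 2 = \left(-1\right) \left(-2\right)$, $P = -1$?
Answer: $-36$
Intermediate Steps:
$G{\left(v \right)} = 0$ ($G{\left(v \right)} = -2 - -2 = -2 + 2 = 0$)
$Q{\left(u,B \right)} = - B$ ($Q{\left(u,B \right)} = \frac{B}{-1} + \frac{0}{6} = B \left(-1\right) + 0 \cdot \frac{1}{6} = - B + 0 = - B$)
$\left(0 + Q{\left(-5,-3 \right)}\right) \left(-12\right) = \left(0 - -3\right) \left(-12\right) = \left(0 + 3\right) \left(-12\right) = 3 \left(-12\right) = -36$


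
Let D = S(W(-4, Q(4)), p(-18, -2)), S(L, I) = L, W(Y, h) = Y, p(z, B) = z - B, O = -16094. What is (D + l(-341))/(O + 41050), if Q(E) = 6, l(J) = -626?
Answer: -315/12478 ≈ -0.025244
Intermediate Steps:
D = -4
(D + l(-341))/(O + 41050) = (-4 - 626)/(-16094 + 41050) = -630/24956 = -630*1/24956 = -315/12478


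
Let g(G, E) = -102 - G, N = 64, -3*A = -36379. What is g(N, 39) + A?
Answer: 35881/3 ≈ 11960.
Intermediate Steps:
A = 36379/3 (A = -⅓*(-36379) = 36379/3 ≈ 12126.)
g(N, 39) + A = (-102 - 1*64) + 36379/3 = (-102 - 64) + 36379/3 = -166 + 36379/3 = 35881/3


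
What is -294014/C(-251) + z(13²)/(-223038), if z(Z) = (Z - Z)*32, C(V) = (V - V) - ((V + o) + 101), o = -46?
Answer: -21001/14 ≈ -1500.1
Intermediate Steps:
C(V) = -55 - V (C(V) = (V - V) - ((V - 46) + 101) = 0 - ((-46 + V) + 101) = 0 - (55 + V) = 0 + (-55 - V) = -55 - V)
z(Z) = 0 (z(Z) = 0*32 = 0)
-294014/C(-251) + z(13²)/(-223038) = -294014/(-55 - 1*(-251)) + 0/(-223038) = -294014/(-55 + 251) + 0*(-1/223038) = -294014/196 + 0 = -294014*1/196 + 0 = -21001/14 + 0 = -21001/14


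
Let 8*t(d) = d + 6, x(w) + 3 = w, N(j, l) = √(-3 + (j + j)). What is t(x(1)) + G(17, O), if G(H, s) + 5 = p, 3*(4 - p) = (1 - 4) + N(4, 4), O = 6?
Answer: ½ - √5/3 ≈ -0.24536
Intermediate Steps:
N(j, l) = √(-3 + 2*j)
x(w) = -3 + w
p = 5 - √5/3 (p = 4 - ((1 - 4) + √(-3 + 2*4))/3 = 4 - (-3 + √(-3 + 8))/3 = 4 - (-3 + √5)/3 = 4 + (1 - √5/3) = 5 - √5/3 ≈ 4.2546)
t(d) = ¾ + d/8 (t(d) = (d + 6)/8 = (6 + d)/8 = ¾ + d/8)
G(H, s) = -√5/3 (G(H, s) = -5 + (5 - √5/3) = -√5/3)
t(x(1)) + G(17, O) = (¾ + (-3 + 1)/8) - √5/3 = (¾ + (⅛)*(-2)) - √5/3 = (¾ - ¼) - √5/3 = ½ - √5/3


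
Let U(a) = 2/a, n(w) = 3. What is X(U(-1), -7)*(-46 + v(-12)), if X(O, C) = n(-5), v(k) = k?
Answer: -174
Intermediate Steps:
X(O, C) = 3
X(U(-1), -7)*(-46 + v(-12)) = 3*(-46 - 12) = 3*(-58) = -174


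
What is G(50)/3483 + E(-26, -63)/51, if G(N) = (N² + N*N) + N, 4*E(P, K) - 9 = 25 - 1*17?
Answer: 21361/13932 ≈ 1.5332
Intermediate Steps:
E(P, K) = 17/4 (E(P, K) = 9/4 + (25 - 1*17)/4 = 9/4 + (25 - 17)/4 = 9/4 + (¼)*8 = 9/4 + 2 = 17/4)
G(N) = N + 2*N² (G(N) = (N² + N²) + N = 2*N² + N = N + 2*N²)
G(50)/3483 + E(-26, -63)/51 = (50*(1 + 2*50))/3483 + (17/4)/51 = (50*(1 + 100))*(1/3483) + (17/4)*(1/51) = (50*101)*(1/3483) + 1/12 = 5050*(1/3483) + 1/12 = 5050/3483 + 1/12 = 21361/13932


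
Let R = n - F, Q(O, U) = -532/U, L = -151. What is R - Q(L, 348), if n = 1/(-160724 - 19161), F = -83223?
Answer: 1302463458503/15649995 ≈ 83225.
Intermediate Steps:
n = -1/179885 (n = 1/(-179885) = -1/179885 ≈ -5.5591e-6)
R = 14970569354/179885 (R = -1/179885 - 1*(-83223) = -1/179885 + 83223 = 14970569354/179885 ≈ 83223.)
R - Q(L, 348) = 14970569354/179885 - (-532)/348 = 14970569354/179885 - 1*(-133/87) = 14970569354/179885 + 133/87 = 1302463458503/15649995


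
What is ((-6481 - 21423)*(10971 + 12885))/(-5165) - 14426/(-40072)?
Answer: 13337558136809/103485940 ≈ 1.2888e+5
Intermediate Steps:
((-6481 - 21423)*(10971 + 12885))/(-5165) - 14426/(-40072) = -27904*23856*(-1/5165) - 14426*(-1/40072) = -665677824*(-1/5165) + 7213/20036 = 665677824/5165 + 7213/20036 = 13337558136809/103485940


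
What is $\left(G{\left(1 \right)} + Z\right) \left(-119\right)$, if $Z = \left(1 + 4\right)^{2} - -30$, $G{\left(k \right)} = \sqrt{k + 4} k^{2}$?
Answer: $-6545 - 119 \sqrt{5} \approx -6811.1$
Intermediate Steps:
$G{\left(k \right)} = k^{2} \sqrt{4 + k}$ ($G{\left(k \right)} = \sqrt{4 + k} k^{2} = k^{2} \sqrt{4 + k}$)
$Z = 55$ ($Z = 5^{2} + 30 = 25 + 30 = 55$)
$\left(G{\left(1 \right)} + Z\right) \left(-119\right) = \left(1^{2} \sqrt{4 + 1} + 55\right) \left(-119\right) = \left(1 \sqrt{5} + 55\right) \left(-119\right) = \left(\sqrt{5} + 55\right) \left(-119\right) = \left(55 + \sqrt{5}\right) \left(-119\right) = -6545 - 119 \sqrt{5}$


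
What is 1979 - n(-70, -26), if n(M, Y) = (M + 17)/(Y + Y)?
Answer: 102855/52 ≈ 1978.0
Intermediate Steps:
n(M, Y) = (17 + M)/(2*Y) (n(M, Y) = (17 + M)/((2*Y)) = (17 + M)*(1/(2*Y)) = (17 + M)/(2*Y))
1979 - n(-70, -26) = 1979 - (17 - 70)/(2*(-26)) = 1979 - (-1)*(-53)/(2*26) = 1979 - 1*53/52 = 1979 - 53/52 = 102855/52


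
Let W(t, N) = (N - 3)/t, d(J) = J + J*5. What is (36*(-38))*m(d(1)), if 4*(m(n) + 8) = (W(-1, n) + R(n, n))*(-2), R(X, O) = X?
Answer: 12996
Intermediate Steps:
d(J) = 6*J (d(J) = J + 5*J = 6*J)
W(t, N) = (-3 + N)/t
m(n) = -19/2 (m(n) = -8 + (((-3 + n)/(-1) + n)*(-2))/4 = -8 + ((-(-3 + n) + n)*(-2))/4 = -8 + (((3 - n) + n)*(-2))/4 = -8 + (3*(-2))/4 = -8 + (1/4)*(-6) = -8 - 3/2 = -19/2)
(36*(-38))*m(d(1)) = (36*(-38))*(-19/2) = -1368*(-19/2) = 12996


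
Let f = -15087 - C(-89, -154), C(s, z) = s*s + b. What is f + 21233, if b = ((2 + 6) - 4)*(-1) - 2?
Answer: -1769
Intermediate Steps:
b = -6 (b = (8 - 4)*(-1) - 2 = 4*(-1) - 2 = -4 - 2 = -6)
C(s, z) = -6 + s**2 (C(s, z) = s*s - 6 = s**2 - 6 = -6 + s**2)
f = -23002 (f = -15087 - (-6 + (-89)**2) = -15087 - (-6 + 7921) = -15087 - 1*7915 = -15087 - 7915 = -23002)
f + 21233 = -23002 + 21233 = -1769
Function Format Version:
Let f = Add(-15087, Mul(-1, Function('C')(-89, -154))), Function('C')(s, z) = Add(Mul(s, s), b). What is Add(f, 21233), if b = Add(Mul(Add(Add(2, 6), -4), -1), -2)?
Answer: -1769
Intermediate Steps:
b = -6 (b = Add(Mul(Add(8, -4), -1), -2) = Add(Mul(4, -1), -2) = Add(-4, -2) = -6)
Function('C')(s, z) = Add(-6, Pow(s, 2)) (Function('C')(s, z) = Add(Mul(s, s), -6) = Add(Pow(s, 2), -6) = Add(-6, Pow(s, 2)))
f = -23002 (f = Add(-15087, Mul(-1, Add(-6, Pow(-89, 2)))) = Add(-15087, Mul(-1, Add(-6, 7921))) = Add(-15087, Mul(-1, 7915)) = Add(-15087, -7915) = -23002)
Add(f, 21233) = Add(-23002, 21233) = -1769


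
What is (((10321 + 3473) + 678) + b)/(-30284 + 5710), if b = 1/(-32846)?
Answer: -475347311/807157604 ≈ -0.58891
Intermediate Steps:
b = -1/32846 ≈ -3.0445e-5
(((10321 + 3473) + 678) + b)/(-30284 + 5710) = (((10321 + 3473) + 678) - 1/32846)/(-30284 + 5710) = ((13794 + 678) - 1/32846)/(-24574) = (14472 - 1/32846)*(-1/24574) = (475347311/32846)*(-1/24574) = -475347311/807157604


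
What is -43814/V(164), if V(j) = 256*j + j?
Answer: -21907/21074 ≈ -1.0395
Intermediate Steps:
V(j) = 257*j
-43814/V(164) = -43814/(257*164) = -43814/42148 = -43814*1/42148 = -21907/21074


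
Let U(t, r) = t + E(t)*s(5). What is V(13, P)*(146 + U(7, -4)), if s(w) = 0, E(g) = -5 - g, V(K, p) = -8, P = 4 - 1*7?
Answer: -1224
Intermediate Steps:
P = -3 (P = 4 - 7 = -3)
U(t, r) = t (U(t, r) = t + (-5 - t)*0 = t + 0 = t)
V(13, P)*(146 + U(7, -4)) = -8*(146 + 7) = -8*153 = -1224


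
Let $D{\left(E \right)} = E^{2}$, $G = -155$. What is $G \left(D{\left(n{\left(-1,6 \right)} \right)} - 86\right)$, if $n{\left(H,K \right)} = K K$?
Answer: $-187550$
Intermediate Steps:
$n{\left(H,K \right)} = K^{2}$
$G \left(D{\left(n{\left(-1,6 \right)} \right)} - 86\right) = - 155 \left(\left(6^{2}\right)^{2} - 86\right) = - 155 \left(36^{2} - 86\right) = - 155 \left(1296 - 86\right) = \left(-155\right) 1210 = -187550$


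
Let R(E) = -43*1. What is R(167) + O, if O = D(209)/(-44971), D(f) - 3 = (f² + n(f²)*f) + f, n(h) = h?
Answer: -11106975/44971 ≈ -246.98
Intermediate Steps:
D(f) = 3 + f + f² + f³ (D(f) = 3 + ((f² + f²*f) + f) = 3 + ((f² + f³) + f) = 3 + (f + f² + f³) = 3 + f + f² + f³)
R(E) = -43
O = -9173222/44971 (O = (3 + 209 + 209² + 209³)/(-44971) = (3 + 209 + 43681 + 9129329)*(-1/44971) = 9173222*(-1/44971) = -9173222/44971 ≈ -203.98)
R(167) + O = -43 - 9173222/44971 = -11106975/44971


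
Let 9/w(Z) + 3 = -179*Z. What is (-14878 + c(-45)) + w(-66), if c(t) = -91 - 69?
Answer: -59204603/3937 ≈ -15038.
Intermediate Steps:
c(t) = -160
w(Z) = 9/(-3 - 179*Z)
(-14878 + c(-45)) + w(-66) = (-14878 - 160) - 9/(3 + 179*(-66)) = -15038 - 9/(3 - 11814) = -15038 - 9/(-11811) = -15038 - 9*(-1/11811) = -15038 + 3/3937 = -59204603/3937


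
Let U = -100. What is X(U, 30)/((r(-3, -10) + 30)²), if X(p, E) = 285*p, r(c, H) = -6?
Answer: -2375/48 ≈ -49.479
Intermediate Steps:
X(U, 30)/((r(-3, -10) + 30)²) = (285*(-100))/((-6 + 30)²) = -28500/(24²) = -28500/576 = -28500*1/576 = -2375/48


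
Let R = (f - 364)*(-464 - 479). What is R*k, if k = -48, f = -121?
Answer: -21953040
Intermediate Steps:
R = 457355 (R = (-121 - 364)*(-464 - 479) = -485*(-943) = 457355)
R*k = 457355*(-48) = -21953040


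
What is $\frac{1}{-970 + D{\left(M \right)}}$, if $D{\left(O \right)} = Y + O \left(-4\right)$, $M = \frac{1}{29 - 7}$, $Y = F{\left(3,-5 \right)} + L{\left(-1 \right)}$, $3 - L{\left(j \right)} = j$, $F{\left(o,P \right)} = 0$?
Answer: $- \frac{11}{10628} \approx -0.001035$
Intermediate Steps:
$L{\left(j \right)} = 3 - j$
$Y = 4$ ($Y = 0 + \left(3 - -1\right) = 0 + \left(3 + 1\right) = 0 + 4 = 4$)
$M = \frac{1}{22} \approx 0.045455$
$D{\left(O \right)} = 4 - 4 O$ ($D{\left(O \right)} = 4 + O \left(-4\right) = 4 - 4 O$)
$\frac{1}{-970 + D{\left(M \right)}} = \frac{1}{-970 + \left(4 - \frac{2}{11}\right)} = \frac{1}{-970 + \frac{42}{11}} = \frac{1}{- \frac{10628}{11}} = - \frac{11}{10628}$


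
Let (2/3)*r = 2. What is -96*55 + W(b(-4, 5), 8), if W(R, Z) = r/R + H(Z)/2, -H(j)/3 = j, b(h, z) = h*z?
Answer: -105843/20 ≈ -5292.1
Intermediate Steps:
r = 3 (r = (3/2)*2 = 3)
H(j) = -3*j
W(R, Z) = 3/R - 3*Z/2
-96*55 + W(b(-4, 5), 8) = -96*55 + (3/((-4*5)) - 3/2*8) = -5280 + (3/(-20) - 12) = -5280 + (3*(-1/20) - 12) = -5280 + (-3/20 - 12) = -5280 - 243/20 = -105843/20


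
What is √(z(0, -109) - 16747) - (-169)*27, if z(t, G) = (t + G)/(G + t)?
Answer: 4563 + I*√16746 ≈ 4563.0 + 129.41*I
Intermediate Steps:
z(t, G) = 1 (z(t, G) = (G + t)/(G + t) = 1)
√(z(0, -109) - 16747) - (-169)*27 = √(1 - 16747) - (-169)*27 = √(-16746) - 1*(-4563) = I*√16746 + 4563 = 4563 + I*√16746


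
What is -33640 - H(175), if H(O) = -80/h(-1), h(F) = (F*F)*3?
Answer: -100840/3 ≈ -33613.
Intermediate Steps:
h(F) = 3*F² (h(F) = F²*3 = 3*F²)
H(O) = -80/3 (H(O) = -80/(3*(-1)²) = -80/(3*1) = -80/3)
-33640 - H(175) = -33640 - 1*(-80/3) = -33640 + 80/3 = -100840/3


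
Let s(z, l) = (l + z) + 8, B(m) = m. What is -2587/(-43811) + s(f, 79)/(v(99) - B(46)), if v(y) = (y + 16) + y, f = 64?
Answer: 7050077/7360248 ≈ 0.95786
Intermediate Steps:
s(z, l) = 8 + l + z
v(y) = 16 + 2*y (v(y) = (16 + y) + y = 16 + 2*y)
-2587/(-43811) + s(f, 79)/(v(99) - B(46)) = -2587/(-43811) + (8 + 79 + 64)/((16 + 2*99) - 1*46) = -2587*(-1/43811) + 151/((16 + 198) - 46) = 2587/43811 + 151/(214 - 46) = 2587/43811 + 151/168 = 7050077/7360248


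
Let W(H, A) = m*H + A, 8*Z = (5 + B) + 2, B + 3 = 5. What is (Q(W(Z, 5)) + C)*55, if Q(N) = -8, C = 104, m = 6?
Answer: 5280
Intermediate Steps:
B = 2 (B = -3 + 5 = 2)
Z = 9/8 (Z = ((5 + 2) + 2)/8 = (7 + 2)/8 = (⅛)*9 = 9/8 ≈ 1.1250)
W(H, A) = A + 6*H (W(H, A) = 6*H + A = A + 6*H)
(Q(W(Z, 5)) + C)*55 = (-8 + 104)*55 = 96*55 = 5280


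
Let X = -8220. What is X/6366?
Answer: -1370/1061 ≈ -1.2912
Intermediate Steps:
X/6366 = -8220/6366 = -8220*1/6366 = -1370/1061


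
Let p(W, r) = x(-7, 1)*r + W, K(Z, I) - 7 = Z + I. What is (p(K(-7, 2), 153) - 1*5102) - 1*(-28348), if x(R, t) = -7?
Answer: 22177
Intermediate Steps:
K(Z, I) = 7 + I + Z (K(Z, I) = 7 + (Z + I) = 7 + (I + Z) = 7 + I + Z)
p(W, r) = W - 7*r (p(W, r) = -7*r + W = W - 7*r)
(p(K(-7, 2), 153) - 1*5102) - 1*(-28348) = (((7 + 2 - 7) - 7*153) - 1*5102) - 1*(-28348) = ((2 - 1071) - 5102) + 28348 = (-1069 - 5102) + 28348 = -6171 + 28348 = 22177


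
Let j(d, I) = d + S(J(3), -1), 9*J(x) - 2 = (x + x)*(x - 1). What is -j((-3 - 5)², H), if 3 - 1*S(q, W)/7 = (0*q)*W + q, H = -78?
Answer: -667/9 ≈ -74.111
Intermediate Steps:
J(x) = 2/9 + 2*x*(-1 + x)/9 (J(x) = 2/9 + ((x + x)*(x - 1))/9 = 2/9 + ((2*x)*(-1 + x))/9 = 2/9 + (2*x*(-1 + x))/9 = 2/9 + 2*x*(-1 + x)/9)
S(q, W) = 21 - 7*q (S(q, W) = 21 - 7*((0*q)*W + q) = 21 - 7*(0*W + q) = 21 - 7*(0 + q) = 21 - 7*q)
j(d, I) = 91/9 + d (j(d, I) = d + (21 - 7*(2/9 - 2/9*3 + (2/9)*3²)) = d + (21 - 7*(2/9 - ⅔ + (2/9)*9)) = d + (21 - 7*(2/9 - ⅔ + 2)) = d + (21 - 7*14/9) = d + (21 - 98/9) = d + 91/9 = 91/9 + d)
-j((-3 - 5)², H) = -(91/9 + (-3 - 5)²) = -(91/9 + (-8)²) = -(91/9 + 64) = -1*667/9 = -667/9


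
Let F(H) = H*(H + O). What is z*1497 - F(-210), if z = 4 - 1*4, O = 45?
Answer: -34650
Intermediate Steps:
z = 0 (z = 4 - 4 = 0)
F(H) = H*(45 + H) (F(H) = H*(H + 45) = H*(45 + H))
z*1497 - F(-210) = 0*1497 - (-210)*(45 - 210) = 0 - (-210)*(-165) = 0 - 1*34650 = 0 - 34650 = -34650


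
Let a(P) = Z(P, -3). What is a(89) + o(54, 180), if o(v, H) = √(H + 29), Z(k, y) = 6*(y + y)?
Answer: -36 + √209 ≈ -21.543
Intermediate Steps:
Z(k, y) = 12*y (Z(k, y) = 6*(2*y) = 12*y)
o(v, H) = √(29 + H)
a(P) = -36 (a(P) = 12*(-3) = -36)
a(89) + o(54, 180) = -36 + √(29 + 180) = -36 + √209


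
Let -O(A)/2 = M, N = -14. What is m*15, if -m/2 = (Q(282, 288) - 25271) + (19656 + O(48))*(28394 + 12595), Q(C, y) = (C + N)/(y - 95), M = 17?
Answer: -4656670543770/193 ≈ -2.4128e+10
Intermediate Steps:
O(A) = -34 (O(A) = -2*17 = -34)
Q(C, y) = (-14 + C)/(-95 + y) (Q(C, y) = (C - 14)/(y - 95) = (-14 + C)/(-95 + y))
m = -310444702918/193 (m = -2*(((-14 + 282)/(-95 + 288) - 25271) + (19656 - 34)*(28394 + 12595)) = -2*((268/193 - 25271) + 19622*40989) = -2*(((1/193)*268 - 25271) + 804286158) = -2*((268/193 - 25271) + 804286158) = -2*(-4877035/193 + 804286158) = -2*155222351459/193 = -310444702918/193 ≈ -1.6085e+9)
m*15 = -310444702918/193*15 = -4656670543770/193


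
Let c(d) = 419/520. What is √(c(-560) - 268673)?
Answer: I*√18162240330/260 ≈ 518.34*I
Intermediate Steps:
c(d) = 419/520 (c(d) = 419*(1/520) = 419/520)
√(c(-560) - 268673) = √(419/520 - 268673) = √(-139709541/520) = I*√18162240330/260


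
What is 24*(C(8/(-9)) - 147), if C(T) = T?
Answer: -10648/3 ≈ -3549.3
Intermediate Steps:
24*(C(8/(-9)) - 147) = 24*(8/(-9) - 147) = 24*(8*(-⅑) - 147) = 24*(-8/9 - 147) = 24*(-1331/9) = -10648/3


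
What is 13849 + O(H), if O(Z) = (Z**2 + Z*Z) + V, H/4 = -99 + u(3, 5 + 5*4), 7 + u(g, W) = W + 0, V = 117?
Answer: 223918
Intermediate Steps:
u(g, W) = -7 + W (u(g, W) = -7 + (W + 0) = -7 + W)
H = -324 (H = 4*(-99 + (-7 + (5 + 5*4))) = 4*(-99 + (-7 + (5 + 20))) = 4*(-99 + (-7 + 25)) = 4*(-99 + 18) = 4*(-81) = -324)
O(Z) = 117 + 2*Z**2 (O(Z) = (Z**2 + Z*Z) + 117 = (Z**2 + Z**2) + 117 = 2*Z**2 + 117 = 117 + 2*Z**2)
13849 + O(H) = 13849 + (117 + 2*(-324)**2) = 13849 + (117 + 2*104976) = 13849 + (117 + 209952) = 13849 + 210069 = 223918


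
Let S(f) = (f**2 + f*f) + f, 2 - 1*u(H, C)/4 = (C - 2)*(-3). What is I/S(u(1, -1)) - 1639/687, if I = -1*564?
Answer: -727882/264495 ≈ -2.7520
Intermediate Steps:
u(H, C) = -16 + 12*C (u(H, C) = 8 - 4*(C - 2)*(-3) = 8 - 4*(-2 + C)*(-3) = 8 - 4*(6 - 3*C) = 8 + (-24 + 12*C) = -16 + 12*C)
I = -564
S(f) = f + 2*f**2 (S(f) = (f**2 + f**2) + f = 2*f**2 + f = f + 2*f**2)
I/S(u(1, -1)) - 1639/687 = -564*1/((1 + 2*(-16 + 12*(-1)))*(-16 + 12*(-1))) - 1639/687 = -564*1/((1 + 2*(-16 - 12))*(-16 - 12)) - 1639*1/687 = -564*(-1/(28*(1 + 2*(-28)))) - 1639/687 = -564*(-1/(28*(1 - 56))) - 1639/687 = -564/((-28*(-55))) - 1639/687 = -564/1540 - 1639/687 = -564*1/1540 - 1639/687 = -141/385 - 1639/687 = -727882/264495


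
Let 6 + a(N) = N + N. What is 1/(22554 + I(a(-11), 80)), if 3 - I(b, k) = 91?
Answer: 1/22466 ≈ 4.4512e-5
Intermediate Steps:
a(N) = -6 + 2*N (a(N) = -6 + (N + N) = -6 + 2*N)
I(b, k) = -88 (I(b, k) = 3 - 1*91 = 3 - 91 = -88)
1/(22554 + I(a(-11), 80)) = 1/(22554 - 88) = 1/22466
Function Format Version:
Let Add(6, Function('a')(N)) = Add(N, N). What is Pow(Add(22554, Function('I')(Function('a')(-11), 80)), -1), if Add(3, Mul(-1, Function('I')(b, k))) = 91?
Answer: Rational(1, 22466) ≈ 4.4512e-5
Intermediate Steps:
Function('a')(N) = Add(-6, Mul(2, N)) (Function('a')(N) = Add(-6, Add(N, N)) = Add(-6, Mul(2, N)))
Function('I')(b, k) = -88 (Function('I')(b, k) = Add(3, Mul(-1, 91)) = Add(3, -91) = -88)
Pow(Add(22554, Function('I')(Function('a')(-11), 80)), -1) = Pow(Add(22554, -88), -1) = Pow(22466, -1) = Rational(1, 22466)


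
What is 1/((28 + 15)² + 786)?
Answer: 1/2635 ≈ 0.00037951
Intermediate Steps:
1/((28 + 15)² + 786) = 1/(43² + 786) = 1/(1849 + 786) = 1/2635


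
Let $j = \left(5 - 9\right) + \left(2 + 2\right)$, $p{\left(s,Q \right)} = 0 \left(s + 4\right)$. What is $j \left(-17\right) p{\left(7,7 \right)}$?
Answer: $0$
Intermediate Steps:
$p{\left(s,Q \right)} = 0$ ($p{\left(s,Q \right)} = 0 \left(4 + s\right) = 0$)
$j = 0$ ($j = -4 + 4 = 0$)
$j \left(-17\right) p{\left(7,7 \right)} = 0 \left(-17\right) 0 = 0 \cdot 0 = 0$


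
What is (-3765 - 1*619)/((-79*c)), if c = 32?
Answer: 137/79 ≈ 1.7342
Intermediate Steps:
(-3765 - 1*619)/((-79*c)) = (-3765 - 1*619)/((-79*32)) = (-3765 - 619)/(-2528) = -4384*(-1/2528) = 137/79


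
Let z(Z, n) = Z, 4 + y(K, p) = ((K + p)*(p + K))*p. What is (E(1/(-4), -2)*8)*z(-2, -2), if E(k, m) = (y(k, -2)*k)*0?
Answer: 0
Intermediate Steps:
y(K, p) = -4 + p*(K + p)**2 (y(K, p) = -4 + ((K + p)*(p + K))*p = -4 + ((K + p)*(K + p))*p = -4 + (K + p)**2*p = -4 + p*(K + p)**2)
E(k, m) = 0 (E(k, m) = ((-4 - 2*(k - 2)**2)*k)*0 = ((-4 - 2*(-2 + k)**2)*k)*0 = (k*(-4 - 2*(-2 + k)**2))*0 = 0)
(E(1/(-4), -2)*8)*z(-2, -2) = (0*8)*(-2) = 0*(-2) = 0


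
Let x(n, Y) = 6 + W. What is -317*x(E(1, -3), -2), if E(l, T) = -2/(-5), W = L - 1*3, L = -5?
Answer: 634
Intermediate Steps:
W = -8 (W = -5 - 1*3 = -5 - 3 = -8)
E(l, T) = 2/5 (E(l, T) = -2*(-1/5) = 2/5)
x(n, Y) = -2 (x(n, Y) = 6 - 8 = -2)
-317*x(E(1, -3), -2) = -317*(-2) = 634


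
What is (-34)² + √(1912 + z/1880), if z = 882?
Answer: 1156 + √422464435/470 ≈ 1199.7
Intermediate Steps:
(-34)² + √(1912 + z/1880) = (-34)² + √(1912 + 882/1880) = 1156 + √(1912 + 882*(1/1880)) = 1156 + √(1912 + 441/940) = 1156 + √(1797721/940) = 1156 + √422464435/470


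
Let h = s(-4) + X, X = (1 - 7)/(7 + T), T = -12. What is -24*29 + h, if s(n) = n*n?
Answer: -3394/5 ≈ -678.80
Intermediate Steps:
s(n) = n²
X = 6/5 (X = (1 - 7)/(7 - 12) = -6/(-5) = -6*(-⅕) = 6/5 ≈ 1.2000)
h = 86/5 (h = (-4)² + 6/5 = 16 + 6/5 = 86/5 ≈ 17.200)
-24*29 + h = -24*29 + 86/5 = -696 + 86/5 = -3394/5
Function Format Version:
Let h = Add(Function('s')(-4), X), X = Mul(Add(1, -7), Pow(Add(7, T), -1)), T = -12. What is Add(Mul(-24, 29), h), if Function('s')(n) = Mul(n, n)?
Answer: Rational(-3394, 5) ≈ -678.80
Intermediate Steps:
Function('s')(n) = Pow(n, 2)
X = Rational(6, 5) (X = Mul(Add(1, -7), Pow(Add(7, -12), -1)) = Mul(-6, Pow(-5, -1)) = Mul(-6, Rational(-1, 5)) = Rational(6, 5) ≈ 1.2000)
h = Rational(86, 5) (h = Add(Pow(-4, 2), Rational(6, 5)) = Add(16, Rational(6, 5)) = Rational(86, 5) ≈ 17.200)
Add(Mul(-24, 29), h) = Add(Mul(-24, 29), Rational(86, 5)) = Add(-696, Rational(86, 5)) = Rational(-3394, 5)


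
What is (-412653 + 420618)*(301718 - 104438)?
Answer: 1571335200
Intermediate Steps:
(-412653 + 420618)*(301718 - 104438) = 7965*197280 = 1571335200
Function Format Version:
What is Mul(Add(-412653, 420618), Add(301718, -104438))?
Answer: 1571335200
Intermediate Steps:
Mul(Add(-412653, 420618), Add(301718, -104438)) = Mul(7965, 197280) = 1571335200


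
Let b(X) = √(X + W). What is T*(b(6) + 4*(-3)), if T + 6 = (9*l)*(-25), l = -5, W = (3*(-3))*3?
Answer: -13428 + 1119*I*√21 ≈ -13428.0 + 5127.9*I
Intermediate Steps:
W = -27 (W = -9*3 = -27)
T = 1119 (T = -6 + (9*(-5))*(-25) = -6 - 45*(-25) = -6 + 1125 = 1119)
b(X) = √(-27 + X) (b(X) = √(X - 27) = √(-27 + X))
T*(b(6) + 4*(-3)) = 1119*(√(-27 + 6) + 4*(-3)) = 1119*(√(-21) - 12) = 1119*(I*√21 - 12) = 1119*(-12 + I*√21) = -13428 + 1119*I*√21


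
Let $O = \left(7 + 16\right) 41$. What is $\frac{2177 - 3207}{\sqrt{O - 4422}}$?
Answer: $\frac{1030 i \sqrt{71}}{497} \approx 17.463 i$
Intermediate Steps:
$O = 943$ ($O = 23 \cdot 41 = 943$)
$\frac{2177 - 3207}{\sqrt{O - 4422}} = \frac{2177 - 3207}{\sqrt{943 - 4422}} = - \frac{1030}{\sqrt{-3479}} = - \frac{1030}{7 i \sqrt{71}} = - 1030 \left(- \frac{i \sqrt{71}}{497}\right) = \frac{1030 i \sqrt{71}}{497}$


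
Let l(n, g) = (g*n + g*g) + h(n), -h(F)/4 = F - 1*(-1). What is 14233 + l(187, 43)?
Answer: 23371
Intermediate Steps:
h(F) = -4 - 4*F (h(F) = -4*(F - 1*(-1)) = -4*(F + 1) = -4*(1 + F) = -4 - 4*F)
l(n, g) = -4 + g**2 - 4*n + g*n (l(n, g) = (g*n + g*g) + (-4 - 4*n) = (g*n + g**2) + (-4 - 4*n) = (g**2 + g*n) + (-4 - 4*n) = -4 + g**2 - 4*n + g*n)
14233 + l(187, 43) = 14233 + (-4 + 43**2 - 4*187 + 43*187) = 14233 + (-4 + 1849 - 748 + 8041) = 14233 + 9138 = 23371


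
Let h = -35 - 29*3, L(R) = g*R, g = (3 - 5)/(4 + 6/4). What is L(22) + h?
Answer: -130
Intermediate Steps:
g = -4/11 (g = -2/(4 + 6*(1/4)) = -2/(4 + 3/2) = -2/11/2 = -2*2/11 = -4/11 ≈ -0.36364)
L(R) = -4*R/11
h = -122 (h = -35 - 87 = -122)
L(22) + h = -4/11*22 - 122 = -8 - 122 = -130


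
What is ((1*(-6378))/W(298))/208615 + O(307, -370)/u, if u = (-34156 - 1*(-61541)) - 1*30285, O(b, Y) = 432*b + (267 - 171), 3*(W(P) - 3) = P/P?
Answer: -1384646583/30249175 ≈ -45.775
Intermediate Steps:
W(P) = 10/3 (W(P) = 3 + (P/P)/3 = 3 + (1/3)*1 = 3 + 1/3 = 10/3)
O(b, Y) = 96 + 432*b (O(b, Y) = 432*b + 96 = 96 + 432*b)
u = -2900 (u = (-34156 + 61541) - 30285 = 27385 - 30285 = -2900)
((1*(-6378))/W(298))/208615 + O(307, -370)/u = ((1*(-6378))/(10/3))/208615 + (96 + 432*307)/(-2900) = -6378*3/10*(1/208615) + (96 + 132624)*(-1/2900) = -9567/5*1/208615 + 132720*(-1/2900) = -9567/1043075 - 6636/145 = -1384646583/30249175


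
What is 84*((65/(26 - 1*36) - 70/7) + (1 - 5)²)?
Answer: -42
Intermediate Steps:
84*((65/(26 - 1*36) - 70/7) + (1 - 5)²) = 84*((65/(26 - 36) - 70*⅐) + (-4)²) = 84*((65/(-10) - 10) + 16) = 84*((65*(-⅒) - 10) + 16) = 84*((-13/2 - 10) + 16) = 84*(-33/2 + 16) = 84*(-½) = -42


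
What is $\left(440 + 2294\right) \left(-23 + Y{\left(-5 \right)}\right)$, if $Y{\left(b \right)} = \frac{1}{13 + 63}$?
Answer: $- \frac{2388149}{38} \approx -62846.0$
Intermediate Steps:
$Y{\left(b \right)} = \frac{1}{76}$
$\left(440 + 2294\right) \left(-23 + Y{\left(-5 \right)}\right) = \left(440 + 2294\right) \left(-23 + \frac{1}{76}\right) = 2734 \left(- \frac{1747}{76}\right) = - \frac{2388149}{38}$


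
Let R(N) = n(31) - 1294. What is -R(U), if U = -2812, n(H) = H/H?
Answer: 1293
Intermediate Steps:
n(H) = 1
R(N) = -1293 (R(N) = 1 - 1294 = -1293)
-R(U) = -1*(-1293) = 1293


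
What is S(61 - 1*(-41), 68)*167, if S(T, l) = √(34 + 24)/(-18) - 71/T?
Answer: -11857/102 - 167*√58/18 ≈ -186.90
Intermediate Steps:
S(T, l) = -71/T - √58/18 (S(T, l) = √58*(-1/18) - 71/T = -√58/18 - 71/T = -71/T - √58/18)
S(61 - 1*(-41), 68)*167 = (-71/(61 - 1*(-41)) - √58/18)*167 = (-71/(61 + 41) - √58/18)*167 = (-71/102 - √58/18)*167 = -11857/102 - 167*√58/18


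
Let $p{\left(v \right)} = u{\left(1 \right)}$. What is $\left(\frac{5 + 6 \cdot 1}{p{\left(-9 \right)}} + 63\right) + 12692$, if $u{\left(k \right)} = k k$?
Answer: $12766$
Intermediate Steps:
$u{\left(k \right)} = k^{2}$
$p{\left(v \right)} = 1$ ($p{\left(v \right)} = 1^{2} = 1$)
$\left(\frac{5 + 6 \cdot 1}{p{\left(-9 \right)}} + 63\right) + 12692 = \left(\frac{5 + 6 \cdot 1}{1} + 63\right) + 12692 = \left(\left(5 + 6\right) 1 + 63\right) + 12692 = \left(11 \cdot 1 + 63\right) + 12692 = \left(11 + 63\right) + 12692 = 74 + 12692 = 12766$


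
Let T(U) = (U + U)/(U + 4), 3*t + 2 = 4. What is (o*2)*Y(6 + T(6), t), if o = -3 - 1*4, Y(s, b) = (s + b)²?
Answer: -194936/225 ≈ -866.38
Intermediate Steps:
t = ⅔ (t = -⅔ + (⅓)*4 = -⅔ + 4/3 = ⅔ ≈ 0.66667)
T(U) = 2*U/(4 + U) (T(U) = (2*U)/(4 + U) = 2*U/(4 + U))
Y(s, b) = (b + s)²
o = -7 (o = -3 - 4 = -7)
(o*2)*Y(6 + T(6), t) = (-7*2)*(⅔ + (6 + 2*6/(4 + 6)))² = -14*(⅔ + (6 + 2*6/10))² = -14*(⅔ + (6 + 2*6*(⅒)))² = -14*(⅔ + (6 + 6/5))² = -14*(⅔ + 36/5)² = -14*(118/15)² = -14*13924/225 = -194936/225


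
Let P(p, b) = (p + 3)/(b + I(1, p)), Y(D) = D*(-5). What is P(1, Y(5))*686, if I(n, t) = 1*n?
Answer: -343/3 ≈ -114.33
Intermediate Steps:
I(n, t) = n
Y(D) = -5*D
P(p, b) = (3 + p)/(1 + b) (P(p, b) = (p + 3)/(b + 1) = (3 + p)/(1 + b))
P(1, Y(5))*686 = ((3 + 1)/(1 - 5*5))*686 = (4/(1 - 25))*686 = (4/(-24))*686 = -1/24*4*686 = -⅙*686 = -343/3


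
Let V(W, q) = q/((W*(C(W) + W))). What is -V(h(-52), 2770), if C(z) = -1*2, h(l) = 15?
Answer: -554/39 ≈ -14.205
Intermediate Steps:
C(z) = -2
V(W, q) = q/(W*(-2 + W)) (V(W, q) = q/((W*(-2 + W))) = q*(1/(W*(-2 + W))) = q/(W*(-2 + W)))
-V(h(-52), 2770) = -2770/(15*(-2 + 15)) = -2770/(15*13) = -1*554/39 = -554/39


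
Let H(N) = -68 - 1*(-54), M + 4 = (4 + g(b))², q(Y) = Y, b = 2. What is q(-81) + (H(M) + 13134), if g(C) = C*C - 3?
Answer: 13039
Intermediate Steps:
g(C) = -3 + C² (g(C) = C² - 3 = -3 + C²)
M = 21 (M = -4 + (4 + (-3 + 2²))² = -4 + (4 + (-3 + 4))² = -4 + (4 + 1)² = -4 + 5² = -4 + 25 = 21)
H(N) = -14 (H(N) = -68 + 54 = -14)
q(-81) + (H(M) + 13134) = -81 + (-14 + 13134) = -81 + 13120 = 13039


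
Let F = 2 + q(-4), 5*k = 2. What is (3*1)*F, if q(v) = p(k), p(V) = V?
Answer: 36/5 ≈ 7.2000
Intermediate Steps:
k = ⅖ (k = (⅕)*2 = ⅖ ≈ 0.40000)
q(v) = ⅖
F = 12/5 (F = 2 + ⅖ = 12/5 ≈ 2.4000)
(3*1)*F = (3*1)*(12/5) = 3*(12/5) = 36/5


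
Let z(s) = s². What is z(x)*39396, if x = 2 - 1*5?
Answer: 354564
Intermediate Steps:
x = -3 (x = 2 - 5 = -3)
z(x)*39396 = (-3)²*39396 = 9*39396 = 354564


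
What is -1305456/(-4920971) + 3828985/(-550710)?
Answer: -3624679294135/542005587882 ≈ -6.6875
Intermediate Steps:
-1305456/(-4920971) + 3828985/(-550710) = -1305456*(-1/4920971) + 3828985*(-1/550710) = 1305456/4920971 - 765797/110142 = -3624679294135/542005587882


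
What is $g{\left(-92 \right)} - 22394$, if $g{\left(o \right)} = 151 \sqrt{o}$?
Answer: $-22394 + 302 i \sqrt{23} \approx -22394.0 + 1448.3 i$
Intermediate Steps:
$g{\left(-92 \right)} - 22394 = 151 \sqrt{-92} - 22394 = 151 \cdot 2 i \sqrt{23} - 22394 = 302 i \sqrt{23} - 22394 = -22394 + 302 i \sqrt{23}$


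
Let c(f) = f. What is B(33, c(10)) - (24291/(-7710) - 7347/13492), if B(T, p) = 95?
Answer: 1711099157/17337220 ≈ 98.695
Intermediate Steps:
B(33, c(10)) - (24291/(-7710) - 7347/13492) = 95 - (24291/(-7710) - 7347/13492) = 95 - (24291*(-1/7710) - 7347*1/13492) = 95 - (-8097/2570 - 7347/13492) = 95 - 1*(-64063257/17337220) = 95 + 64063257/17337220 = 1711099157/17337220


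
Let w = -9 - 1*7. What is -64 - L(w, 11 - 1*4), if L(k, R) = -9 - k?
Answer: -71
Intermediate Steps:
w = -16 (w = -9 - 7 = -16)
-64 - L(w, 11 - 1*4) = -64 - (-9 - 1*(-16)) = -64 - (-9 + 16) = -64 - 1*7 = -64 - 7 = -71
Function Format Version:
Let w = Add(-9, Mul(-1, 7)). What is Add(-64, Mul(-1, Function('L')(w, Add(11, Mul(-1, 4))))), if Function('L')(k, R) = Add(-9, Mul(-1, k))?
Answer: -71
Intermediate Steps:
w = -16 (w = Add(-9, -7) = -16)
Add(-64, Mul(-1, Function('L')(w, Add(11, Mul(-1, 4))))) = Add(-64, Mul(-1, Add(-9, Mul(-1, -16)))) = Add(-64, Mul(-1, Add(-9, 16))) = Add(-64, Mul(-1, 7)) = Add(-64, -7) = -71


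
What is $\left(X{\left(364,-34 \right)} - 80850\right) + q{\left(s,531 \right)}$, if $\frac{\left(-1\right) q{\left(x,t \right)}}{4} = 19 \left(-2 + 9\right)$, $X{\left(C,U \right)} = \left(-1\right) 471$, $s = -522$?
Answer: $-81853$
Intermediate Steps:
$X{\left(C,U \right)} = -471$
$q{\left(x,t \right)} = -532$ ($q{\left(x,t \right)} = - 4 \cdot 19 \left(-2 + 9\right) = - 4 \cdot 19 \cdot 7 = \left(-4\right) 133 = -532$)
$\left(X{\left(364,-34 \right)} - 80850\right) + q{\left(s,531 \right)} = \left(-471 - 80850\right) - 532 = -81321 - 532 = -81853$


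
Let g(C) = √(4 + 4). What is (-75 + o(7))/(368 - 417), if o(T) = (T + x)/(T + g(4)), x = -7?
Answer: 75/49 ≈ 1.5306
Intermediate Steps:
g(C) = 2*√2 (g(C) = √8 = 2*√2)
o(T) = (-7 + T)/(T + 2*√2) (o(T) = (T - 7)/(T + 2*√2) = (-7 + T)/(T + 2*√2))
(-75 + o(7))/(368 - 417) = (-75 + (-7 + 7)/(7 + 2*√2))/(368 - 417) = (-75 + 0/(7 + 2*√2))/(-49) = (-75 + 0)*(-1/49) = -75*(-1/49) = 75/49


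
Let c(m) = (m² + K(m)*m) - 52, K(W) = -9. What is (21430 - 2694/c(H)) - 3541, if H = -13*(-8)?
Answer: 29301733/1638 ≈ 17889.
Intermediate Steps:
H = 104
c(m) = -52 + m² - 9*m (c(m) = (m² - 9*m) - 52 = -52 + m² - 9*m)
(21430 - 2694/c(H)) - 3541 = (21430 - 2694/(-52 + 104² - 9*104)) - 3541 = (21430 - 2694/(-52 + 10816 - 936)) - 3541 = (21430 - 2694/9828) - 3541 = (21430 - 2694*1/9828) - 3541 = (21430 - 449/1638) - 3541 = 35101891/1638 - 3541 = 29301733/1638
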